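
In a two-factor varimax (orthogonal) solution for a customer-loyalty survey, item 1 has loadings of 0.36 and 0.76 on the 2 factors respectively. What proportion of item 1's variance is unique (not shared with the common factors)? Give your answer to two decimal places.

h² = 0.36² + 0.76² = 0.1296 + 0.5776 = 0.7072
Uniqueness u² = 1 − h² = 1 − 0.7072 = 0.2928

0.29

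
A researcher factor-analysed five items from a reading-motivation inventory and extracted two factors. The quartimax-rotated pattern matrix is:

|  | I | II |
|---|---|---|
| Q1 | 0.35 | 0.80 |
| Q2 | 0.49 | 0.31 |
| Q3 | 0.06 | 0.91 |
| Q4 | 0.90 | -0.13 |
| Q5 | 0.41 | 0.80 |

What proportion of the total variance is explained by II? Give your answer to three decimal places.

0.444

SS loadings for II = 0.80² + 0.31² + 0.91² + (-0.13)² + 0.80² = 2.2211
Proportion of variance = 2.2211 / 5 = 0.4442.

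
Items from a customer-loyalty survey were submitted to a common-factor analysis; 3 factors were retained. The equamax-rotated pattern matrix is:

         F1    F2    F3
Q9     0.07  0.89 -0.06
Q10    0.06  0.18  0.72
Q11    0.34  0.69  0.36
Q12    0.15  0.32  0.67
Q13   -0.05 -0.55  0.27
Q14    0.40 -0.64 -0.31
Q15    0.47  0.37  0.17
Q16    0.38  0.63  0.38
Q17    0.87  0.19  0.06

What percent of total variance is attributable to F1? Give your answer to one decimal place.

15.9%

SS loadings for F1 = 0.07² + 0.06² + 0.34² + 0.15² + (-0.05)² + 0.40² + 0.47² + 0.38² + 0.87² = 1.4313
With 9 standardized items, total variance = 9. Proportion = 1.4313/9 = 0.1590 → 15.90%.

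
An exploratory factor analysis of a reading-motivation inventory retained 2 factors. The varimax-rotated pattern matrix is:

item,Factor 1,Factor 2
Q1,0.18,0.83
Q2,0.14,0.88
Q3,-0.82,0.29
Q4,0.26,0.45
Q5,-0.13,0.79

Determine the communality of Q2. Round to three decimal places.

0.794

h² = 0.14² + 0.88² = 0.0196 + 0.7744 = 0.7940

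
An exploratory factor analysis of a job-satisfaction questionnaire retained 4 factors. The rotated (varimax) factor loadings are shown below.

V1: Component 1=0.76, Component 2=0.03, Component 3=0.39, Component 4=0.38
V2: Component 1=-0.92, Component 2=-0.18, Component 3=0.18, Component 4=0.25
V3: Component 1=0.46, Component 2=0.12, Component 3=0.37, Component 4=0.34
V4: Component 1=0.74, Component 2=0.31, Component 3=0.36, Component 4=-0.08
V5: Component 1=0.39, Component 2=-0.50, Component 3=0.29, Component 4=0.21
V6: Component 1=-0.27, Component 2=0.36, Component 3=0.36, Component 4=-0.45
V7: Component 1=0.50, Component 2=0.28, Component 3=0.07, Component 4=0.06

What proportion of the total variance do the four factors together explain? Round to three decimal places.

0.644

SS loadings by factor: 2.6582, 0.6018, 0.6696, 0.5791; total = 4.5087.
Total variance with 7 standardized items is 7, so the solution explains 4.5087/7 = 0.6441.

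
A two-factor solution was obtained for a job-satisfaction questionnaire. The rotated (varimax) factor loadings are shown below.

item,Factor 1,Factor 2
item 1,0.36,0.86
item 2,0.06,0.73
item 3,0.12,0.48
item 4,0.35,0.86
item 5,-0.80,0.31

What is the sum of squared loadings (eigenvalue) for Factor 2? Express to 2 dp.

2.34

SS loadings for Factor 2 = 0.86² + 0.73² + 0.48² + 0.86² + 0.31² = 0.7396 + 0.5329 + 0.2304 + 0.7396 + 0.0961 = 2.3386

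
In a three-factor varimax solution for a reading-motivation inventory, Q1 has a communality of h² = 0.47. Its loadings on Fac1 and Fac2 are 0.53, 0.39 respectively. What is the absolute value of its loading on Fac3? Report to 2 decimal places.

0.19

Under orthogonal rotation h² = Σλ², so λ_Fac3² = h² − (0.4330) = 0.47 − 0.4330 = 0.0370.
|λ| = √0.0370 = 0.1924.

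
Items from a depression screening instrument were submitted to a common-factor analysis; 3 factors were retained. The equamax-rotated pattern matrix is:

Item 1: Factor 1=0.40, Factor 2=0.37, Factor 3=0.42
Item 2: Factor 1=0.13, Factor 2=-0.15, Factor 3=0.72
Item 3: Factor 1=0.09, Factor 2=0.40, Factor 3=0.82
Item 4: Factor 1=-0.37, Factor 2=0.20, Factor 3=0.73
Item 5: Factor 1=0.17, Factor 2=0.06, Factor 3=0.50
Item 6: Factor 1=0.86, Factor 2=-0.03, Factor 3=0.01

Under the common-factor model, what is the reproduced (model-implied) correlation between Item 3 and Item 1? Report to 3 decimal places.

r̂ = Σ λ_i·λ_j across factors = (0.09)(0.40) + (0.40)(0.37) + (0.82)(0.42)
  = +0.0360 +0.1480 +0.3444 = 0.5284

0.528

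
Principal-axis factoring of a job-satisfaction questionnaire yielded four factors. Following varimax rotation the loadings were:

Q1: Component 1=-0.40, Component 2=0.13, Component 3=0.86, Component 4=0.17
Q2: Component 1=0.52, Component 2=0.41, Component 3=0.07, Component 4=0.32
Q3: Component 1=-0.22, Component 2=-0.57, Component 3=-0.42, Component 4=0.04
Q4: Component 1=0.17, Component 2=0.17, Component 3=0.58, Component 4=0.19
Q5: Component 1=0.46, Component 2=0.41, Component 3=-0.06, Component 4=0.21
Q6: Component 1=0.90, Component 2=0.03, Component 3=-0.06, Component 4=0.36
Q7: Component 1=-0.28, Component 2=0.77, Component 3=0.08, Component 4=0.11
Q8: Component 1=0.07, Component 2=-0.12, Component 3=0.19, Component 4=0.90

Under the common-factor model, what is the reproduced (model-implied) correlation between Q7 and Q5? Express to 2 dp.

r̂ = Σ λ_i·λ_j across factors = (-0.28)(0.46) + (0.77)(0.41) + (0.08)(-0.06) + (0.11)(0.21)
  = -0.1288 +0.3157 -0.0048 +0.0231 = 0.2052

0.21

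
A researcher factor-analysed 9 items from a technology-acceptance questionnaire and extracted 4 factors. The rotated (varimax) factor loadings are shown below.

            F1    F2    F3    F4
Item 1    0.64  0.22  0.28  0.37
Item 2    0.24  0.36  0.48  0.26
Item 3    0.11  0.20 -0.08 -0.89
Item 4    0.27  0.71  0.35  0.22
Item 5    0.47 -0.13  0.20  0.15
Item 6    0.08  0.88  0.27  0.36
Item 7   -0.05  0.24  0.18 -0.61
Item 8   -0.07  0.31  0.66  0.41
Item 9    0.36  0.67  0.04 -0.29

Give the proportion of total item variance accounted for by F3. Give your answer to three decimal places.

SS loadings for F3 = 0.28² + 0.48² + (-0.08)² + 0.35² + 0.20² + 0.27² + 0.18² + 0.66² + 0.04² = 1.0202
Proportion of variance = 1.0202 / 9 = 0.1134.

0.113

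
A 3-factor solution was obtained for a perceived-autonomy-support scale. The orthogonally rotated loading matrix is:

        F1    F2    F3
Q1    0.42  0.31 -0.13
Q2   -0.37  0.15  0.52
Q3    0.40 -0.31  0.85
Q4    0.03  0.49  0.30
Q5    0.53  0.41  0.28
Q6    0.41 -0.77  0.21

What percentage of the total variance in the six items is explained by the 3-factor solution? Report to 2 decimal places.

Communalities: 0.2894, 0.4298, 0.9786, 0.3310, 0.5274, 0.8051; Σh² = 3.3613.
Total variance with 6 standardized items is 6, so the solution explains 3.3613/6 = 0.5602 = 56.02%.

56.02%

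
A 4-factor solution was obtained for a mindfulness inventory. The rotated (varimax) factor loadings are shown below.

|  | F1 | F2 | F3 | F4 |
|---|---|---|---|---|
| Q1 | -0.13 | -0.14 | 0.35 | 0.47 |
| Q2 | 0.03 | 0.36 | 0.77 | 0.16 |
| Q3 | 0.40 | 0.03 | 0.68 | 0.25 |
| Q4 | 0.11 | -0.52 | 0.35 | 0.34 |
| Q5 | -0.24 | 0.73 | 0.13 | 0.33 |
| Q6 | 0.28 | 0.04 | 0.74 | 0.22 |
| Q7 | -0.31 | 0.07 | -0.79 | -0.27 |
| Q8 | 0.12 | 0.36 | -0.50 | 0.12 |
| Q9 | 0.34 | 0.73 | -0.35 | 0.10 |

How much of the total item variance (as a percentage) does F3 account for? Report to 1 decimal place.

31.8%

SS loadings for F3 = 0.35² + 0.77² + 0.68² + 0.35² + 0.13² + 0.74² + (-0.79)² + (-0.50)² + (-0.35)² = 2.8614
With 9 standardized items, total variance = 9. Proportion = 2.8614/9 = 0.3179 → 31.79%.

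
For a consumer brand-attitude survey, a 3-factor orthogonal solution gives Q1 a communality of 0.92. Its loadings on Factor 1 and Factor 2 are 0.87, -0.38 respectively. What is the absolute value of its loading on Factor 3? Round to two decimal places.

Under orthogonal rotation h² = Σλ², so λ_Factor 3² = h² − (0.9013) = 0.92 − 0.9013 = 0.0187.
|λ| = √0.0187 = 0.1367.

0.14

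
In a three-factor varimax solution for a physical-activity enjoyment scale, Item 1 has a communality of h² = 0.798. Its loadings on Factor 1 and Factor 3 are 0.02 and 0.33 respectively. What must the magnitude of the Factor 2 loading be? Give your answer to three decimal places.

0.830

Under orthogonal rotation h² = Σλ², so λ_Factor 2² = h² − (0.1093) = 0.798 − 0.1093 = 0.6887.
|λ| = √0.6887 = 0.8299.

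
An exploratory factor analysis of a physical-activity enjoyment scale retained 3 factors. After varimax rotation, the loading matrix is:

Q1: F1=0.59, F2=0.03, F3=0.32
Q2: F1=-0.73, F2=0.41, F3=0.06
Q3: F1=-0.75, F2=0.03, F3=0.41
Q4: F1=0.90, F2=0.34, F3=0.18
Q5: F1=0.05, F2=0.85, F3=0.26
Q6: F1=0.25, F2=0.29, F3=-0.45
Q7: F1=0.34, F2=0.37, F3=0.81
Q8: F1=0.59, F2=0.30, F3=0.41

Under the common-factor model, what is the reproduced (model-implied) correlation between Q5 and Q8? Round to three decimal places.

r̂ = Σ λ_i·λ_j across factors = (0.05)(0.59) + (0.85)(0.30) + (0.26)(0.41)
  = +0.0295 +0.2550 +0.1066 = 0.3911

0.391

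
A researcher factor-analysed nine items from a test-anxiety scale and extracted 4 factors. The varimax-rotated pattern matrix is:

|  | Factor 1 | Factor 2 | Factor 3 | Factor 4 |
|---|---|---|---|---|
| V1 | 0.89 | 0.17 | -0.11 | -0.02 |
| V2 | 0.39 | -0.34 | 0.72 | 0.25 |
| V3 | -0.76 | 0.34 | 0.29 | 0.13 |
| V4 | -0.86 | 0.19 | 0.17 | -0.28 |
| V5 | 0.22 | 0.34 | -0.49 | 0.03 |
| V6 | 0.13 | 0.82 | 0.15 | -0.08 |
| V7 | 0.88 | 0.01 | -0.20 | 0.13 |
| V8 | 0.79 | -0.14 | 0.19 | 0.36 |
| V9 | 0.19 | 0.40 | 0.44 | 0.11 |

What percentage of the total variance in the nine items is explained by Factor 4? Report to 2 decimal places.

SS loadings for Factor 4 = (-0.02)² + 0.25² + 0.13² + (-0.28)² + 0.03² + (-0.08)² + 0.13² + 0.36² + 0.11² = 0.3241
With 9 standardized items, total variance = 9. Proportion = 0.3241/9 = 0.0360 → 3.60%.

3.60%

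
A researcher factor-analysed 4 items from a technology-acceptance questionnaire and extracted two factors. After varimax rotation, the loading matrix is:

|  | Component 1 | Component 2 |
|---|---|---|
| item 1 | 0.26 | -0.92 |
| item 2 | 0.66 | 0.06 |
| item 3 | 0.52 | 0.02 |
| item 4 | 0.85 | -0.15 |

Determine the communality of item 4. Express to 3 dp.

h² = 0.85² + (-0.15)² = 0.7225 + 0.0225 = 0.7450

0.745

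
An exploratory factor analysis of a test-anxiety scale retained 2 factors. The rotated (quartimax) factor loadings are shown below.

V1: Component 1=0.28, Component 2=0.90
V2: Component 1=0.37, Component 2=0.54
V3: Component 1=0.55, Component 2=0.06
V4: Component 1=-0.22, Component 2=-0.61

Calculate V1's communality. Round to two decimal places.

0.89

h² = 0.28² + 0.90² = 0.0784 + 0.8100 = 0.8884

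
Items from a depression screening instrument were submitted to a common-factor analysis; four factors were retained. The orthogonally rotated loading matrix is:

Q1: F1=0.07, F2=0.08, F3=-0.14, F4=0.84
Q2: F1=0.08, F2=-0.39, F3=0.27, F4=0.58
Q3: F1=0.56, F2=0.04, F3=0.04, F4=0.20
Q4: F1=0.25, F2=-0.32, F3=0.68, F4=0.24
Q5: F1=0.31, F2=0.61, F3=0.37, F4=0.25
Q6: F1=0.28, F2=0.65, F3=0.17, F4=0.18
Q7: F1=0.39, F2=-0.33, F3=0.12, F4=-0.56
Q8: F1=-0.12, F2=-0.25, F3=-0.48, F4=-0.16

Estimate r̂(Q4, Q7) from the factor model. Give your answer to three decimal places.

r̂ = Σ λ_i·λ_j across factors = (0.25)(0.39) + (-0.32)(-0.33) + (0.68)(0.12) + (0.24)(-0.56)
  = +0.0975 +0.1056 +0.0816 -0.1344 = 0.1503

0.150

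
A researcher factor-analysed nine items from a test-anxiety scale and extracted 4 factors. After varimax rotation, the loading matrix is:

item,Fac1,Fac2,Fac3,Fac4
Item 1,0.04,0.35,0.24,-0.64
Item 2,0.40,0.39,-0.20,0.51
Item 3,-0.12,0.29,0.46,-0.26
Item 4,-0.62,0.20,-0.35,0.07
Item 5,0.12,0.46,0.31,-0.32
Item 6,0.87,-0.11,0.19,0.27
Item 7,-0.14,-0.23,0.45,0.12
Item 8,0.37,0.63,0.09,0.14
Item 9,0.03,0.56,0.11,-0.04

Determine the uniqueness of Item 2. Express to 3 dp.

0.388

h² = 0.40² + 0.39² + (-0.20)² + 0.51² = 0.1600 + 0.1521 + 0.0400 + 0.2601 = 0.6122
Uniqueness u² = 1 − h² = 1 − 0.6122 = 0.3878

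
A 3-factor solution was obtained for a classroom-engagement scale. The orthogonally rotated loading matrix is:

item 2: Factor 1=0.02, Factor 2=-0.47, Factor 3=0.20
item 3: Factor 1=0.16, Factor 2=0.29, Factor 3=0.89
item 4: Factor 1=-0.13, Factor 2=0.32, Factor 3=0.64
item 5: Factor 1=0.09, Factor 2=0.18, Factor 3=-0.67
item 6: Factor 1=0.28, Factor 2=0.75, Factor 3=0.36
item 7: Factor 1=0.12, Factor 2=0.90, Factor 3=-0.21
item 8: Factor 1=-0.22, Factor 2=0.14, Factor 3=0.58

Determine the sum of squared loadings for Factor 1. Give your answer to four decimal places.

SS loadings for Factor 1 = 0.02² + 0.16² + (-0.13)² + 0.09² + 0.28² + 0.12² + (-0.22)² = 0.0004 + 0.0256 + 0.0169 + 0.0081 + 0.0784 + 0.0144 + 0.0484 = 0.1922

0.1922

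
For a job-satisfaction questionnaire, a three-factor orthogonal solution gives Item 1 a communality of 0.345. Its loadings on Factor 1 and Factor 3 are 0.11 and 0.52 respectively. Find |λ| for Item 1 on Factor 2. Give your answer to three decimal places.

Under orthogonal rotation h² = Σλ², so λ_Factor 2² = h² − (0.2825) = 0.345 − 0.2825 = 0.0625.
|λ| = √0.0625 = 0.2500.

0.250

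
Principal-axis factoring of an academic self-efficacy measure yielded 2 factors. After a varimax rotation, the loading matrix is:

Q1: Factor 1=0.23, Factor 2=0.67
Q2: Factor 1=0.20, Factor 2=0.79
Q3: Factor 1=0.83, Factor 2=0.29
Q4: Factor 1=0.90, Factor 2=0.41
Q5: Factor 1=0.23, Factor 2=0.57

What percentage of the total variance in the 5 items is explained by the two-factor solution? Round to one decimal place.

65.9%

Communalities: 0.5018, 0.6641, 0.7730, 0.9781, 0.3778; Σh² = 3.2948.
Total variance with 5 standardized items is 5, so the solution explains 3.2948/5 = 0.6590 = 65.90%.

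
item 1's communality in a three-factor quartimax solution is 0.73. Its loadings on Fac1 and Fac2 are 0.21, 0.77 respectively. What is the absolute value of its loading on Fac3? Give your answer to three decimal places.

0.305

Under orthogonal rotation h² = Σλ², so λ_Fac3² = h² − (0.6370) = 0.73 − 0.6370 = 0.0930.
|λ| = √0.0930 = 0.3050.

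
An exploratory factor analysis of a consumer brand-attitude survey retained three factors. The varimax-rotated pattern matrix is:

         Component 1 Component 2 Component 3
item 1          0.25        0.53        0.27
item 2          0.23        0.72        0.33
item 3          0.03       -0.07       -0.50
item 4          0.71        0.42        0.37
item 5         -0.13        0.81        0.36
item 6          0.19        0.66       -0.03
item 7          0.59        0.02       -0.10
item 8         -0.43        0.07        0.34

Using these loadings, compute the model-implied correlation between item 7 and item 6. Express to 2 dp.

r̂ = Σ λ_i·λ_j across factors = (0.59)(0.19) + (0.02)(0.66) + (-0.10)(-0.03)
  = +0.1121 +0.0132 +0.0030 = 0.1283

0.13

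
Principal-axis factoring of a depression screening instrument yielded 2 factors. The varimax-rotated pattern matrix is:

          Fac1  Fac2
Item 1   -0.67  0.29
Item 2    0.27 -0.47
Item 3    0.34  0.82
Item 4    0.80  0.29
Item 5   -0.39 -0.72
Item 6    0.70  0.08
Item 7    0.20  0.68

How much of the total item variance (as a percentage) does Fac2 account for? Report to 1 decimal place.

SS loadings for Fac2 = 0.29² + (-0.47)² + 0.82² + 0.29² + (-0.72)² + 0.08² + 0.68² = 2.0487
With 7 standardized items, total variance = 7. Proportion = 2.0487/7 = 0.2927 → 29.27%.

29.3%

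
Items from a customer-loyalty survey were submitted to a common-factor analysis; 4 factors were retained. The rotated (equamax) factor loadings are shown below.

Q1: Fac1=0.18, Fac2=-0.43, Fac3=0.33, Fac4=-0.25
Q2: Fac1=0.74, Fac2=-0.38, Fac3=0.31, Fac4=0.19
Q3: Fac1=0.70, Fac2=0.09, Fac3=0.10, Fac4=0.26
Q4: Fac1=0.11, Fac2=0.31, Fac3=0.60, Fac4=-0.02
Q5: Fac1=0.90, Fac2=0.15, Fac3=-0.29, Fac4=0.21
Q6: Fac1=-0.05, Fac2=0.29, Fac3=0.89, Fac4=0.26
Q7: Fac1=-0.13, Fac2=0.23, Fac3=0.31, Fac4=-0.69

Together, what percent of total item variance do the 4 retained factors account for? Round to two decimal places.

68.66%

SS loadings by factor: 1.9115, 0.5930, 1.5473, 0.7544; total = 4.8062.
Total variance with 7 standardized items is 7, so the solution explains 4.8062/7 = 0.6866 = 68.66%.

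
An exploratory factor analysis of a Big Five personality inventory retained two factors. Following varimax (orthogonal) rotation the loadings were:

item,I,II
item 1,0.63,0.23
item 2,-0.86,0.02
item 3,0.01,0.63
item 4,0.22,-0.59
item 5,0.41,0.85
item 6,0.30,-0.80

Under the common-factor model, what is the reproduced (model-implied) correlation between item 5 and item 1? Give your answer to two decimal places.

0.45

r̂ = Σ λ_i·λ_j across factors = (0.41)(0.63) + (0.85)(0.23)
  = +0.2583 +0.1955 = 0.4538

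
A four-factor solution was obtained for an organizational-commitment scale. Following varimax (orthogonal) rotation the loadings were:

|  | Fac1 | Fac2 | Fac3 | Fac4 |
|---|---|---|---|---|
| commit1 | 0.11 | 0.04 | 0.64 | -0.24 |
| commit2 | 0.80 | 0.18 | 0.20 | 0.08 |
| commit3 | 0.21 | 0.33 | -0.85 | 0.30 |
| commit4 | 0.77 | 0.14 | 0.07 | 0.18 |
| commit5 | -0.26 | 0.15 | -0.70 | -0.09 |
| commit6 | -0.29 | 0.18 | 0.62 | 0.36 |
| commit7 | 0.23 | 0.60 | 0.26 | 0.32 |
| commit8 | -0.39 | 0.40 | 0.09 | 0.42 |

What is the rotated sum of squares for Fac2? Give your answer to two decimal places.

0.74

SS loadings for Fac2 = 0.04² + 0.18² + 0.33² + 0.14² + 0.15² + 0.18² + 0.60² + 0.40² = 0.0016 + 0.0324 + 0.1089 + 0.0196 + 0.0225 + 0.0324 + 0.3600 + 0.1600 = 0.7374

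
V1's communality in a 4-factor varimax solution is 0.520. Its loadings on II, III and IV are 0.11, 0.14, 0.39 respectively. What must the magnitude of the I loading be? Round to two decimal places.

Under orthogonal rotation h² = Σλ², so λ_I² = h² − (0.1838) = 0.520 − 0.1838 = 0.3362.
|λ| = √0.3362 = 0.5798.

0.58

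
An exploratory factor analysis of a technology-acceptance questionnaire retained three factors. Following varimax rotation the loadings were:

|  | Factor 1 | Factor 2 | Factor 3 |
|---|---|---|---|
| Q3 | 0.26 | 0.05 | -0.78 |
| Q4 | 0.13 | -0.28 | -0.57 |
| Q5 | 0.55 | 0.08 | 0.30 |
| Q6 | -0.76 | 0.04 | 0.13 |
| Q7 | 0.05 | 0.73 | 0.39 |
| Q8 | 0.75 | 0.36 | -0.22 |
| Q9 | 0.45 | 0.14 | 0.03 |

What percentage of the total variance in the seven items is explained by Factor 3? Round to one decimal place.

17.7%

SS loadings for Factor 3 = (-0.78)² + (-0.57)² + 0.30² + 0.13² + 0.39² + (-0.22)² + 0.03² = 1.2416
With 7 standardized items, total variance = 7. Proportion = 1.2416/7 = 0.1774 → 17.74%.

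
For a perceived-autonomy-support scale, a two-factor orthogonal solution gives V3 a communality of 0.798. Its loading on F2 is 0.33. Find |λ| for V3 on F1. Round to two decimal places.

0.83

Under orthogonal rotation h² = Σλ², so λ_F1² = h² − (0.1089) = 0.798 − 0.1089 = 0.6891.
|λ| = √0.6891 = 0.8301.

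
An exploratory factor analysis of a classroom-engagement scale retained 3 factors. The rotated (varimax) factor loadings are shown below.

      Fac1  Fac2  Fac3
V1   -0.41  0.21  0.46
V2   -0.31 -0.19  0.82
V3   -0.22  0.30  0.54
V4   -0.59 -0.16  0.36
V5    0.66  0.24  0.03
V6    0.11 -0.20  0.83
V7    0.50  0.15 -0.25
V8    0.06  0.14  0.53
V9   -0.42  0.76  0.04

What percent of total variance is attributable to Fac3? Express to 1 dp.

26.0%

SS loadings for Fac3 = 0.46² + 0.82² + 0.54² + 0.36² + 0.03² + 0.83² + (-0.25)² + 0.53² + 0.04² = 2.3400
With 9 standardized items, total variance = 9. Proportion = 2.3400/9 = 0.2600 → 26.00%.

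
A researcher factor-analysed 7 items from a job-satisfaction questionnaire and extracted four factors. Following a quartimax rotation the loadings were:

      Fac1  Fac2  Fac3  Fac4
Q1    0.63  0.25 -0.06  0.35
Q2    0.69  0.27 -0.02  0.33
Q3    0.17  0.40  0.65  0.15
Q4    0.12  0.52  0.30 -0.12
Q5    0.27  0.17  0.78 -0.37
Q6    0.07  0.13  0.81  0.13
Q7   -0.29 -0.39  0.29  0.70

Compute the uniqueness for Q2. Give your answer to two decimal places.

h² = 0.69² + 0.27² + (-0.02)² + 0.33² = 0.4761 + 0.0729 + 0.0004 + 0.1089 = 0.6583
Uniqueness u² = 1 − h² = 1 − 0.6583 = 0.3417

0.34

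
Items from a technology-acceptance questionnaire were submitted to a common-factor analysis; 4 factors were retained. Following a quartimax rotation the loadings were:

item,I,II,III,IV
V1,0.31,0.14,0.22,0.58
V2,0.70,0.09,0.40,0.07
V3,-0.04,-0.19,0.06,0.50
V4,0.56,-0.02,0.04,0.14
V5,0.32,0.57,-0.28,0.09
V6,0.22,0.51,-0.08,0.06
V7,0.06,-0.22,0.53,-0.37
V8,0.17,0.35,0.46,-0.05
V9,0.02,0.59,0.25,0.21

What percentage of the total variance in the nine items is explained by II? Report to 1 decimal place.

13.0%

SS loadings for II = 0.14² + 0.09² + (-0.19)² + (-0.02)² + 0.57² + 0.51² + (-0.22)² + 0.35² + 0.59² = 1.1682
With 9 standardized items, total variance = 9. Proportion = 1.1682/9 = 0.1298 → 12.98%.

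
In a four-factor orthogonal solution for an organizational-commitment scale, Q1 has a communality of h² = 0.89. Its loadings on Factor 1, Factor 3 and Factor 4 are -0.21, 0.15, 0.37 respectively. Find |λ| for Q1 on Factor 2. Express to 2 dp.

0.83

Under orthogonal rotation h² = Σλ², so λ_Factor 2² = h² − (0.2035) = 0.89 − 0.2035 = 0.6865.
|λ| = √0.6865 = 0.8286.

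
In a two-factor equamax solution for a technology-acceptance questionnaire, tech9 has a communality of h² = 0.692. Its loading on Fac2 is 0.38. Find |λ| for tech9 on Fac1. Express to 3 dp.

Under orthogonal rotation h² = Σλ², so λ_Fac1² = h² − (0.1444) = 0.692 − 0.1444 = 0.5476.
|λ| = √0.5476 = 0.7400.

0.740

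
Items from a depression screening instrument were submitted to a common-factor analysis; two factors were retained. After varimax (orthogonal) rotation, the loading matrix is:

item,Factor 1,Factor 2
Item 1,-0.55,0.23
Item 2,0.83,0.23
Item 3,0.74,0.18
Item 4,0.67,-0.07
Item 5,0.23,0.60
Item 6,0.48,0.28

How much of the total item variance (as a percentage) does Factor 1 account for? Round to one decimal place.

37.9%

SS loadings for Factor 1 = (-0.55)² + 0.83² + 0.74² + 0.67² + 0.23² + 0.48² = 2.2712
With 6 standardized items, total variance = 6. Proportion = 2.2712/6 = 0.3785 → 37.85%.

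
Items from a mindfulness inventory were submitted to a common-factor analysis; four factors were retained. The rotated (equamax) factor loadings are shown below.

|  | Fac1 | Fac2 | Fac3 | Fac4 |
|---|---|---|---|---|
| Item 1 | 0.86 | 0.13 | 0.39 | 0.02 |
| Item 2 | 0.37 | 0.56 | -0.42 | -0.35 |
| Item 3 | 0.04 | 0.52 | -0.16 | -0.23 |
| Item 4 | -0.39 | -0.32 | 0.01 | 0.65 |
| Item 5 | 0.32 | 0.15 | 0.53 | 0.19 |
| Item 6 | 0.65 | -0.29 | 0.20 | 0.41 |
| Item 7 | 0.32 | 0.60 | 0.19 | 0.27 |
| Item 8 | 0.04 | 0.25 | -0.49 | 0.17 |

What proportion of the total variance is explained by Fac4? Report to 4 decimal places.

0.1130

SS loadings for Fac4 = 0.02² + (-0.35)² + (-0.23)² + 0.65² + 0.19² + 0.41² + 0.27² + 0.17² = 0.9043
Proportion of variance = 0.9043 / 8 = 0.1130.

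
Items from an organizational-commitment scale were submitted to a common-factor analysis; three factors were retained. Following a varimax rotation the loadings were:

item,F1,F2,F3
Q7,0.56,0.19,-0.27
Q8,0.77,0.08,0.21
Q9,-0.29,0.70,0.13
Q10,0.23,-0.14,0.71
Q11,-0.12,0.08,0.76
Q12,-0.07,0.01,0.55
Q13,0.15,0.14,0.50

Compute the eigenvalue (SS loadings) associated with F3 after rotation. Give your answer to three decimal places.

1.768

SS loadings for F3 = (-0.27)² + 0.21² + 0.13² + 0.71² + 0.76² + 0.55² + 0.50² = 0.0729 + 0.0441 + 0.0169 + 0.5041 + 0.5776 + 0.3025 + 0.2500 = 1.7681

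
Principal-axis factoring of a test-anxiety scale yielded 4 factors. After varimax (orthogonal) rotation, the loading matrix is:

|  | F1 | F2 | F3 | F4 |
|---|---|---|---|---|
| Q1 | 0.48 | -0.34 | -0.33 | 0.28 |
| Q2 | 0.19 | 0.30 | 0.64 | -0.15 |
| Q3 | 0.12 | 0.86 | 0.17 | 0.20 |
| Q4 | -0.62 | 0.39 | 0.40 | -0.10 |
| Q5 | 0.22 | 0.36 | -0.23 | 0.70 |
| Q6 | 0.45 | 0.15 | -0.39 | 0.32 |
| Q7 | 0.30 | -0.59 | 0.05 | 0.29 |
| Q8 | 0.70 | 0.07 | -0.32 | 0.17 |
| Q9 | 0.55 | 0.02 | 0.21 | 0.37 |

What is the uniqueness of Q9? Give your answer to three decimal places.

0.516

h² = 0.55² + 0.02² + 0.21² + 0.37² = 0.3025 + 0.0004 + 0.0441 + 0.1369 = 0.4839
Uniqueness u² = 1 − h² = 1 − 0.4839 = 0.5161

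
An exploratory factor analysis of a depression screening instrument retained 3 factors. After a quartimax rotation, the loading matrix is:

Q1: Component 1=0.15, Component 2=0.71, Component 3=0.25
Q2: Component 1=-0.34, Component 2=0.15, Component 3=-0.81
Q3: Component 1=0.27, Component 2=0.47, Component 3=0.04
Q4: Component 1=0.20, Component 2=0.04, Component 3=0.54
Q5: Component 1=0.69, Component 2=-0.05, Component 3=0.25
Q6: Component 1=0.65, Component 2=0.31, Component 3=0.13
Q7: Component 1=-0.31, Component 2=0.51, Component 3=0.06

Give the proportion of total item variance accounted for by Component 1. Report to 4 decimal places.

SS loadings for Component 1 = 0.15² + (-0.34)² + 0.27² + 0.20² + 0.69² + 0.65² + (-0.31)² = 1.2457
Proportion of variance = 1.2457 / 7 = 0.1780.

0.1780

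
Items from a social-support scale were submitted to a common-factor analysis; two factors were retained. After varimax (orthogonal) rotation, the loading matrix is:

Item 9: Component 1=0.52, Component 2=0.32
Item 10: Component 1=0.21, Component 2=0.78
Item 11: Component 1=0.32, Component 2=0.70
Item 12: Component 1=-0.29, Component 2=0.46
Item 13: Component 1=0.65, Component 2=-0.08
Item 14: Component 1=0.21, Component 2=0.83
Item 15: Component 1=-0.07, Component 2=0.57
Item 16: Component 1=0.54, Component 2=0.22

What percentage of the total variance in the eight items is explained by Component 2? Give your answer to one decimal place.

SS loadings for Component 2 = 0.32² + 0.78² + 0.70² + 0.46² + (-0.08)² + 0.83² + 0.57² + 0.22² = 2.4810
With 8 standardized items, total variance = 8. Proportion = 2.4810/8 = 0.3101 → 31.01%.

31.0%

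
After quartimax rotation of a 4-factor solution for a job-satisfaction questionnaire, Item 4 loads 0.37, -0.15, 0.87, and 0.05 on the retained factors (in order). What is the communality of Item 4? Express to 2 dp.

0.92

h² = 0.37² + (-0.15)² + 0.87² + 0.05² = 0.1369 + 0.0225 + 0.7569 + 0.0025 = 0.9188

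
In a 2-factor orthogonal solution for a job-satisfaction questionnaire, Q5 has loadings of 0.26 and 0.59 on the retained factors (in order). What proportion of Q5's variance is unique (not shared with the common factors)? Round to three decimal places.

h² = 0.26² + 0.59² = 0.0676 + 0.3481 = 0.4157
Uniqueness u² = 1 − h² = 1 − 0.4157 = 0.5843

0.584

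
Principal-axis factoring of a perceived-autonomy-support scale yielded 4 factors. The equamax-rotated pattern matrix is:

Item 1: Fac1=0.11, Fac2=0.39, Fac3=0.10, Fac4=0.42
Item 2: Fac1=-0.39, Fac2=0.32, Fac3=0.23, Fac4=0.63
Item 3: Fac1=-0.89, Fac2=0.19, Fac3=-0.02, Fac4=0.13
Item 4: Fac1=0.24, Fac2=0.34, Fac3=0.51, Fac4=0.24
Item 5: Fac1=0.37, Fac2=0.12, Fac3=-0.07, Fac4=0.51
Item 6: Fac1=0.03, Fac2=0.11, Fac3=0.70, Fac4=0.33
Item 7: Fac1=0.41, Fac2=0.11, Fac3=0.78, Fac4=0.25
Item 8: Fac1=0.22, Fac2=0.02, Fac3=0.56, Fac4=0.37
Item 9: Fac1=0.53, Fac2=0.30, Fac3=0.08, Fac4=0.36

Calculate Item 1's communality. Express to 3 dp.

0.351

h² = 0.11² + 0.39² + 0.10² + 0.42² = 0.0121 + 0.1521 + 0.0100 + 0.1764 = 0.3506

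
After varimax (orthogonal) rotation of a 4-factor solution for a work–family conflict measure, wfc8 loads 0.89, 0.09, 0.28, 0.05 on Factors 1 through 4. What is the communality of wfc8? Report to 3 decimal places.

0.881

h² = 0.89² + 0.09² + 0.28² + 0.05² = 0.7921 + 0.0081 + 0.0784 + 0.0025 = 0.8811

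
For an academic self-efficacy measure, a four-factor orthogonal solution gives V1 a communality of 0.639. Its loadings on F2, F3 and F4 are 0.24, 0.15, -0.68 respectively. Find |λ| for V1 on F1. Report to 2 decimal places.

0.31

Under orthogonal rotation h² = Σλ², so λ_F1² = h² − (0.5425) = 0.639 − 0.5425 = 0.0965.
|λ| = √0.0965 = 0.3106.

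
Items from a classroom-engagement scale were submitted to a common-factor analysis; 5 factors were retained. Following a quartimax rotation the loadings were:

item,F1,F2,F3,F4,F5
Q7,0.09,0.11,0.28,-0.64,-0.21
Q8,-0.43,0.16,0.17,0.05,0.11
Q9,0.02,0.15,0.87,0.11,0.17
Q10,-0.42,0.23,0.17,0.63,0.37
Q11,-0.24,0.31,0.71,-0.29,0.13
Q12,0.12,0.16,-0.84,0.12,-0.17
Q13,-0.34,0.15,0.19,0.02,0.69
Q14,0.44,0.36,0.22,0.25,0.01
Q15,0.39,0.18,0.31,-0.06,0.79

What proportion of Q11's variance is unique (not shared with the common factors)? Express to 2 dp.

h² = (-0.24)² + 0.31² + 0.71² + (-0.29)² + 0.13² = 0.0576 + 0.0961 + 0.5041 + 0.0841 + 0.0169 = 0.7588
Uniqueness u² = 1 − h² = 1 − 0.7588 = 0.2412

0.24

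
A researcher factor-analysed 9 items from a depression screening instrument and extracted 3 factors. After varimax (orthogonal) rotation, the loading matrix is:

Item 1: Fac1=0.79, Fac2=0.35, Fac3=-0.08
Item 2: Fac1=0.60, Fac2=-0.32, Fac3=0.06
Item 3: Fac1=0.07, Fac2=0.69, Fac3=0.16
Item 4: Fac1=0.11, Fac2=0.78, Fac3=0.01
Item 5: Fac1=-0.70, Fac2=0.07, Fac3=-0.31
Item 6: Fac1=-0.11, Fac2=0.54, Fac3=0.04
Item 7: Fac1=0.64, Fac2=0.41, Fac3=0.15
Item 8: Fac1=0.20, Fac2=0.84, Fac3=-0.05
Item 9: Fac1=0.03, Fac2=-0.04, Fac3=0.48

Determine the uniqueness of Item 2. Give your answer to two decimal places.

h² = 0.60² + (-0.32)² + 0.06² = 0.3600 + 0.1024 + 0.0036 = 0.4660
Uniqueness u² = 1 − h² = 1 − 0.4660 = 0.5340

0.53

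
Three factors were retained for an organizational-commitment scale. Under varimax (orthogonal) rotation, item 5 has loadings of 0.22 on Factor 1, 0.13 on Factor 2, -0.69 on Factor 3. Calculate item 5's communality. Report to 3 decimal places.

0.541

h² = 0.22² + 0.13² + (-0.69)² = 0.0484 + 0.0169 + 0.4761 = 0.5414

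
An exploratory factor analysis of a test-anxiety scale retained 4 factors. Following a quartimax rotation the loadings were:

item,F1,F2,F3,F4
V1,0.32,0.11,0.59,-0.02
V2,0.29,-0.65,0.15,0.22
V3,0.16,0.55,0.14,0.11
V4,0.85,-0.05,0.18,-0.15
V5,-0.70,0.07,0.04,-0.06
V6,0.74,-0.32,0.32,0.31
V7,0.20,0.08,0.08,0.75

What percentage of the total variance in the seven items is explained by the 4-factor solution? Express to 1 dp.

SS loadings by factor: 2.0122, 0.8533, 0.5330, 0.7456; total = 4.1441.
Total variance with 7 standardized items is 7, so the solution explains 4.1441/7 = 0.5920 = 59.20%.

59.2%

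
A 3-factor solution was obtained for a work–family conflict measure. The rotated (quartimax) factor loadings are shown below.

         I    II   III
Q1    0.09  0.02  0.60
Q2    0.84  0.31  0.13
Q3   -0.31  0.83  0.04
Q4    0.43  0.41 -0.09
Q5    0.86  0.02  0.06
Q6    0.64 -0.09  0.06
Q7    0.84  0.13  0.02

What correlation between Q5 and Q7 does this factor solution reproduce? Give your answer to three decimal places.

r̂ = Σ λ_i·λ_j across factors = (0.86)(0.84) + (0.02)(0.13) + (0.06)(0.02)
  = +0.7224 +0.0026 +0.0012 = 0.7262

0.726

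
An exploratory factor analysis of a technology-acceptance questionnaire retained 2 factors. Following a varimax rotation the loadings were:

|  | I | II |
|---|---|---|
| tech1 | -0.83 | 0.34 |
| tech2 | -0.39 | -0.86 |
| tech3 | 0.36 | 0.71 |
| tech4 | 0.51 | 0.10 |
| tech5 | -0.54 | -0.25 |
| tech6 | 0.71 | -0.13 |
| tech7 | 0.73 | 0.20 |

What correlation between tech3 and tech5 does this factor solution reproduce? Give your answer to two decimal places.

-0.37

r̂ = Σ λ_i·λ_j across factors = (0.36)(-0.54) + (0.71)(-0.25)
  = -0.1944 -0.1775 = -0.3719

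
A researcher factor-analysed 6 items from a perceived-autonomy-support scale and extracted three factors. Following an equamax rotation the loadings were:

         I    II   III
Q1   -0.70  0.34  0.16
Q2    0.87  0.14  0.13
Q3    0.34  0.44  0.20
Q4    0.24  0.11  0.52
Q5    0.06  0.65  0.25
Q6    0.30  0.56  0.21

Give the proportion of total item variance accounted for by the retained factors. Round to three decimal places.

0.508

SS loadings by factor: 1.5137, 1.0770, 0.4595; total = 3.0502.
Total variance with 6 standardized items is 6, so the solution explains 3.0502/6 = 0.5084.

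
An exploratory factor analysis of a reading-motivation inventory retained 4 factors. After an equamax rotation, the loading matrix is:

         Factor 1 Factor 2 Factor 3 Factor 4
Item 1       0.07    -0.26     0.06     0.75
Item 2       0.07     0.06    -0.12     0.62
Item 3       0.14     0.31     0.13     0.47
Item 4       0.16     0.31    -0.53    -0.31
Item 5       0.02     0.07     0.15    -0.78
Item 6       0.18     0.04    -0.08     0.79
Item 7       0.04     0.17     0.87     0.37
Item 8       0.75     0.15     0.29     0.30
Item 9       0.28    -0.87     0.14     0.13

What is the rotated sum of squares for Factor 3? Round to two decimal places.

SS loadings for Factor 3 = 0.06² + (-0.12)² + 0.13² + (-0.53)² + 0.15² + (-0.08)² + 0.87² + 0.29² + 0.14² = 0.0036 + 0.0144 + 0.0169 + 0.2809 + 0.0225 + 0.0064 + 0.7569 + 0.0841 + 0.0196 = 1.2053

1.21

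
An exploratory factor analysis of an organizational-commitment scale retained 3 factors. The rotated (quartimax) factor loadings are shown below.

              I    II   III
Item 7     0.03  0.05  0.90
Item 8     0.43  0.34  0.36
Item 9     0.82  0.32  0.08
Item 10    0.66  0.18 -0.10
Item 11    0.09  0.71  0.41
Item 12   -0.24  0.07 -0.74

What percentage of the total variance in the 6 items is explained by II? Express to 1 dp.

SS loadings for II = 0.05² + 0.34² + 0.32² + 0.18² + 0.71² + 0.07² = 0.7619
With 6 standardized items, total variance = 6. Proportion = 0.7619/6 = 0.1270 → 12.70%.

12.7%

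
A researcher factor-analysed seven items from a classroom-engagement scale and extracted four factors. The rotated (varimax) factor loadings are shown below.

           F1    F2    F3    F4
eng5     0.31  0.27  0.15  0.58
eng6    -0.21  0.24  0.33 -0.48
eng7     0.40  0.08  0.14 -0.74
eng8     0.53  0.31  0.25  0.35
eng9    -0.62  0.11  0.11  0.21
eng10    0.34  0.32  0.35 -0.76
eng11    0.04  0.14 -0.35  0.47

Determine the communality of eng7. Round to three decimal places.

0.734

h² = 0.40² + 0.08² + 0.14² + (-0.74)² = 0.1600 + 0.0064 + 0.0196 + 0.5476 = 0.7336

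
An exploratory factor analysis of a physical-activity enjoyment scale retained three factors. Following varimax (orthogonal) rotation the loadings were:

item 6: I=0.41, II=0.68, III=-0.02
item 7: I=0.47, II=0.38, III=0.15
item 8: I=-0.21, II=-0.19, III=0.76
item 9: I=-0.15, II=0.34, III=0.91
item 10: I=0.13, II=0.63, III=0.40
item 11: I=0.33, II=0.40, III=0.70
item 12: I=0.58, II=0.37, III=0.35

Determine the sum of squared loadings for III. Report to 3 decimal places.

SS loadings for III = (-0.02)² + 0.15² + 0.76² + 0.91² + 0.40² + 0.70² + 0.35² = 0.0004 + 0.0225 + 0.5776 + 0.8281 + 0.1600 + 0.4900 + 0.1225 = 2.2011

2.201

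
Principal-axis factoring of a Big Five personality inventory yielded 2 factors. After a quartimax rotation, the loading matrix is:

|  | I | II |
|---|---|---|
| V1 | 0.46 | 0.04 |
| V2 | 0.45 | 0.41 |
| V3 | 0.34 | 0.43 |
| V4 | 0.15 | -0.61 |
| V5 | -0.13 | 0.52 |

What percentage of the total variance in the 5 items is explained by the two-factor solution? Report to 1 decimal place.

31.3%

Communalities: 0.2132, 0.3706, 0.3005, 0.3946, 0.2873; Σh² = 1.5662.
Total variance with 5 standardized items is 5, so the solution explains 1.5662/5 = 0.3132 = 31.32%.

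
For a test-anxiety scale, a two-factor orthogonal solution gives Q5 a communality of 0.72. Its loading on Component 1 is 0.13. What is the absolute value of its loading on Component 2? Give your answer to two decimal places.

Under orthogonal rotation h² = Σλ², so λ_Component 2² = h² − (0.0169) = 0.72 − 0.0169 = 0.7031.
|λ| = √0.7031 = 0.8385.

0.84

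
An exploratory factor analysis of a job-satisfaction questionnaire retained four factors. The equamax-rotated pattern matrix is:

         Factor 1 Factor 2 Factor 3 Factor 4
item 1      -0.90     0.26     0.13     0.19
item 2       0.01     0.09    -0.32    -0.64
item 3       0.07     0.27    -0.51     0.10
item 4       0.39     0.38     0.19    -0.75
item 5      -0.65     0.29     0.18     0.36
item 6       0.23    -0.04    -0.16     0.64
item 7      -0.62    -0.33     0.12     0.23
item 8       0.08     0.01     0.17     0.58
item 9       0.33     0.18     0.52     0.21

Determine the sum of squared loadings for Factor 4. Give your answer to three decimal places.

SS loadings for Factor 4 = 0.19² + (-0.64)² + 0.10² + (-0.75)² + 0.36² + 0.64² + 0.23² + 0.58² + 0.21² = 0.0361 + 0.4096 + 0.0100 + 0.5625 + 0.1296 + 0.4096 + 0.0529 + 0.3364 + 0.0441 = 1.9908

1.991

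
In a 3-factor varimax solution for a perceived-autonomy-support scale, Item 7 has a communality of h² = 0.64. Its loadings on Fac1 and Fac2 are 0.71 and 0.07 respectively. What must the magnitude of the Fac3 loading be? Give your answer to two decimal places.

0.36

Under orthogonal rotation h² = Σλ², so λ_Fac3² = h² − (0.5090) = 0.64 − 0.5090 = 0.1310.
|λ| = √0.1310 = 0.3619.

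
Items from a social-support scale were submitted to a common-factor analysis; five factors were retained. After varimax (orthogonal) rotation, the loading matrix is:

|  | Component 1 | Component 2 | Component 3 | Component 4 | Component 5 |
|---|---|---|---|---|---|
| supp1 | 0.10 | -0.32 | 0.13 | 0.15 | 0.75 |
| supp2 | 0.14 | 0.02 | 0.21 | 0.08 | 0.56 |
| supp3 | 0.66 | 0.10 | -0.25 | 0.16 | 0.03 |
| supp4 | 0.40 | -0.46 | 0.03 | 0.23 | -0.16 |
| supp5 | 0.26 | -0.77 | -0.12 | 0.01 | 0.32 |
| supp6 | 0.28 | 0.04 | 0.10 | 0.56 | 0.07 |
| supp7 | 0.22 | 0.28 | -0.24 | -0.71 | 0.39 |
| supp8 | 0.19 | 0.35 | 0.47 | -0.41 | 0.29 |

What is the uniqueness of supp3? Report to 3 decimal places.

0.465

h² = 0.66² + 0.10² + (-0.25)² + 0.16² + 0.03² = 0.4356 + 0.0100 + 0.0625 + 0.0256 + 0.0009 = 0.5346
Uniqueness u² = 1 − h² = 1 − 0.5346 = 0.4654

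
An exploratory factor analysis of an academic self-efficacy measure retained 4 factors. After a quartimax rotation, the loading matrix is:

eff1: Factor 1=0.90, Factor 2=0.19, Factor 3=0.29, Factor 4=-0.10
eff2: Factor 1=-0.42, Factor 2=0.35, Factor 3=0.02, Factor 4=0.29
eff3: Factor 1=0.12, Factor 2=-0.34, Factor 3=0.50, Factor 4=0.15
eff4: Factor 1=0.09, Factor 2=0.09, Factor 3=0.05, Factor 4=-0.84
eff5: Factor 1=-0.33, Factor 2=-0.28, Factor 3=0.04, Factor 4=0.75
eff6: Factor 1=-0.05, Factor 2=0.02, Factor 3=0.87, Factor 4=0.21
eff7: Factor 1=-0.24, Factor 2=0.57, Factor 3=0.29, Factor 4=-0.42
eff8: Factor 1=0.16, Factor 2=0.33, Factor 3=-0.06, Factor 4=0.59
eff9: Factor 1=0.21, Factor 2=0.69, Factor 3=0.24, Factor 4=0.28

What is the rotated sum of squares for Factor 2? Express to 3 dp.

1.271

SS loadings for Factor 2 = 0.19² + 0.35² + (-0.34)² + 0.09² + (-0.28)² + 0.02² + 0.57² + 0.33² + 0.69² = 0.0361 + 0.1225 + 0.1156 + 0.0081 + 0.0784 + 0.0004 + 0.3249 + 0.1089 + 0.4761 = 1.2710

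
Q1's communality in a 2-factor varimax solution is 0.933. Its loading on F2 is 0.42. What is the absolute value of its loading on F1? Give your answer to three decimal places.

Under orthogonal rotation h² = Σλ², so λ_F1² = h² − (0.1764) = 0.933 − 0.1764 = 0.7566.
|λ| = √0.7566 = 0.8698.

0.870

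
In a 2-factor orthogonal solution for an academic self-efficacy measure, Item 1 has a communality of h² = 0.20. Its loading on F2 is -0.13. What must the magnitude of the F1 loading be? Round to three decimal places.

0.428

Under orthogonal rotation h² = Σλ², so λ_F1² = h² − (0.0169) = 0.20 − 0.0169 = 0.1831.
|λ| = √0.1831 = 0.4279.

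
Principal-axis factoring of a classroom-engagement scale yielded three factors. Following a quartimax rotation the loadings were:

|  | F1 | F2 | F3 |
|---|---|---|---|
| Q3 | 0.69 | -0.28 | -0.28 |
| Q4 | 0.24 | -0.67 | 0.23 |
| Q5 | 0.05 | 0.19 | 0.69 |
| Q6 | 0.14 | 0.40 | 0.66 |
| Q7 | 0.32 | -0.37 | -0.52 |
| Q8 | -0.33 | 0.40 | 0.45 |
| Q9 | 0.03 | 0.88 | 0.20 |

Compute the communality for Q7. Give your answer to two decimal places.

0.51

h² = 0.32² + (-0.37)² + (-0.52)² = 0.1024 + 0.1369 + 0.2704 = 0.5097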